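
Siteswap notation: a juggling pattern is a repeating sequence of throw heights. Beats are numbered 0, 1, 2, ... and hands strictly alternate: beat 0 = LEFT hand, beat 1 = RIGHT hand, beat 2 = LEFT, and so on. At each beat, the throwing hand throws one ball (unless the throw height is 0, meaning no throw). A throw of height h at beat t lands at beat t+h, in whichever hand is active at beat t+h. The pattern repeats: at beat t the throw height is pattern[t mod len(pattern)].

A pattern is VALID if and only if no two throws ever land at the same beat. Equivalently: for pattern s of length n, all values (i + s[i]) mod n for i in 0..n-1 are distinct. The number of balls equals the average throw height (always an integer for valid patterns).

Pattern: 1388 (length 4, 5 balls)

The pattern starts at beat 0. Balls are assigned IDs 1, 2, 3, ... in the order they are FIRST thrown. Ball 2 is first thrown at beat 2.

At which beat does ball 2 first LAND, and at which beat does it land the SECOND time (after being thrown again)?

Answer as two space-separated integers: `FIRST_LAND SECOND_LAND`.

Beat 0 (L): throw ball1 h=1 -> lands@1:R; in-air after throw: [b1@1:R]
Beat 1 (R): throw ball1 h=3 -> lands@4:L; in-air after throw: [b1@4:L]
Beat 2 (L): throw ball2 h=8 -> lands@10:L; in-air after throw: [b1@4:L b2@10:L]
Beat 3 (R): throw ball3 h=8 -> lands@11:R; in-air after throw: [b1@4:L b2@10:L b3@11:R]
Beat 4 (L): throw ball1 h=1 -> lands@5:R; in-air after throw: [b1@5:R b2@10:L b3@11:R]
Beat 5 (R): throw ball1 h=3 -> lands@8:L; in-air after throw: [b1@8:L b2@10:L b3@11:R]
Beat 6 (L): throw ball4 h=8 -> lands@14:L; in-air after throw: [b1@8:L b2@10:L b3@11:R b4@14:L]
Beat 7 (R): throw ball5 h=8 -> lands@15:R; in-air after throw: [b1@8:L b2@10:L b3@11:R b4@14:L b5@15:R]
Beat 8 (L): throw ball1 h=1 -> lands@9:R; in-air after throw: [b1@9:R b2@10:L b3@11:R b4@14:L b5@15:R]
Beat 9 (R): throw ball1 h=3 -> lands@12:L; in-air after throw: [b2@10:L b3@11:R b1@12:L b4@14:L b5@15:R]
Beat 10 (L): throw ball2 h=8 -> lands@18:L; in-air after throw: [b3@11:R b1@12:L b4@14:L b5@15:R b2@18:L]
Beat 11 (R): throw ball3 h=8 -> lands@19:R; in-air after throw: [b1@12:L b4@14:L b5@15:R b2@18:L b3@19:R]
Beat 12 (L): throw ball1 h=1 -> lands@13:R; in-air after throw: [b1@13:R b4@14:L b5@15:R b2@18:L b3@19:R]
Beat 13 (R): throw ball1 h=3 -> lands@16:L; in-air after throw: [b4@14:L b5@15:R b1@16:L b2@18:L b3@19:R]
Beat 14 (L): throw ball4 h=8 -> lands@22:L; in-air after throw: [b5@15:R b1@16:L b2@18:L b3@19:R b4@22:L]
Beat 15 (R): throw ball5 h=8 -> lands@23:R; in-air after throw: [b1@16:L b2@18:L b3@19:R b4@22:L b5@23:R]
Beat 16 (L): throw ball1 h=1 -> lands@17:R; in-air after throw: [b1@17:R b2@18:L b3@19:R b4@22:L b5@23:R]
Beat 17 (R): throw ball1 h=3 -> lands@20:L; in-air after throw: [b2@18:L b3@19:R b1@20:L b4@22:L b5@23:R]
Ball 2: thrown@2 h=8 -> first land @10; rethrown@10 h=8 -> second land @18

Answer: 10 18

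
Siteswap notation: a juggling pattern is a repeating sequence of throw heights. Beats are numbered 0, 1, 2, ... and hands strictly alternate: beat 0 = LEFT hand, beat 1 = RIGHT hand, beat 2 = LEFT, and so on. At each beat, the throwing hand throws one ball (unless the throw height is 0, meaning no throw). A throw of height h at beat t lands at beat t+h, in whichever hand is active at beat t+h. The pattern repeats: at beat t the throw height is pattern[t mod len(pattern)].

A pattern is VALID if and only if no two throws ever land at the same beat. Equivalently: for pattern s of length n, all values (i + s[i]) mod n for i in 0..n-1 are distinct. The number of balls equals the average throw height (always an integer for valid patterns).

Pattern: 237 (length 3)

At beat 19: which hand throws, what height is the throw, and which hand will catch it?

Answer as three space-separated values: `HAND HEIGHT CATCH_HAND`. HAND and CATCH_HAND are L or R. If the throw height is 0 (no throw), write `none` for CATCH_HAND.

Beat 19: 19 mod 2 = 1, so hand = R
Throw height = pattern[19 mod 3] = pattern[1] = 3
Lands at beat 19+3=22, 22 mod 2 = 0, so catch hand = L

Answer: R 3 L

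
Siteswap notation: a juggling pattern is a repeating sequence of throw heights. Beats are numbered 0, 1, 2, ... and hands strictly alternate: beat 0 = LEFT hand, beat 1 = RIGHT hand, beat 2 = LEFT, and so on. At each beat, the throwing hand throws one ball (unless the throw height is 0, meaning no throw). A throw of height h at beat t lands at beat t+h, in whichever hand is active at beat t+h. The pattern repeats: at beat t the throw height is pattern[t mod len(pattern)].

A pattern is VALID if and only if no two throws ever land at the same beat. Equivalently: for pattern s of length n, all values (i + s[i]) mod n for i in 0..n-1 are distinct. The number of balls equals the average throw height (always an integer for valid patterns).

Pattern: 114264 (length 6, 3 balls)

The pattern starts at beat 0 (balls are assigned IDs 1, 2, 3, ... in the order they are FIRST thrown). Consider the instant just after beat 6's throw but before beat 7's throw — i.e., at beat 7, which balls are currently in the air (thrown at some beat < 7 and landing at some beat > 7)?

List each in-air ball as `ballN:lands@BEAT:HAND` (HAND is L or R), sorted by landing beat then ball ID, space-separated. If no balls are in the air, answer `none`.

Beat 0 (L): throw ball1 h=1 -> lands@1:R; in-air after throw: [b1@1:R]
Beat 1 (R): throw ball1 h=1 -> lands@2:L; in-air after throw: [b1@2:L]
Beat 2 (L): throw ball1 h=4 -> lands@6:L; in-air after throw: [b1@6:L]
Beat 3 (R): throw ball2 h=2 -> lands@5:R; in-air after throw: [b2@5:R b1@6:L]
Beat 4 (L): throw ball3 h=6 -> lands@10:L; in-air after throw: [b2@5:R b1@6:L b3@10:L]
Beat 5 (R): throw ball2 h=4 -> lands@9:R; in-air after throw: [b1@6:L b2@9:R b3@10:L]
Beat 6 (L): throw ball1 h=1 -> lands@7:R; in-air after throw: [b1@7:R b2@9:R b3@10:L]
Beat 7 (R): throw ball1 h=1 -> lands@8:L; in-air after throw: [b1@8:L b2@9:R b3@10:L]

Answer: ball2:lands@9:R ball3:lands@10:L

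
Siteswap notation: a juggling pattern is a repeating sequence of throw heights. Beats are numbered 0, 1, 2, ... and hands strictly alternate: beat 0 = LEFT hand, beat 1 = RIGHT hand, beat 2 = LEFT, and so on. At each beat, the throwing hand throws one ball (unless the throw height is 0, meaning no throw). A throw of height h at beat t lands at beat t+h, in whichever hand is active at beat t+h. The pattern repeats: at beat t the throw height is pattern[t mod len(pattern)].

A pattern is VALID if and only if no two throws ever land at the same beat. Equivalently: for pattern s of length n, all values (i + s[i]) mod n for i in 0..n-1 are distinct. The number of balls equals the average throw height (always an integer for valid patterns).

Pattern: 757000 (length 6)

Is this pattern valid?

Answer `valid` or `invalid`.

i=0: (i + s[i]) mod n = (0 + 7) mod 6 = 1
i=1: (i + s[i]) mod n = (1 + 5) mod 6 = 0
i=2: (i + s[i]) mod n = (2 + 7) mod 6 = 3
i=3: (i + s[i]) mod n = (3 + 0) mod 6 = 3
i=4: (i + s[i]) mod n = (4 + 0) mod 6 = 4
i=5: (i + s[i]) mod n = (5 + 0) mod 6 = 5
Residues: [1, 0, 3, 3, 4, 5], distinct: False

Answer: invalid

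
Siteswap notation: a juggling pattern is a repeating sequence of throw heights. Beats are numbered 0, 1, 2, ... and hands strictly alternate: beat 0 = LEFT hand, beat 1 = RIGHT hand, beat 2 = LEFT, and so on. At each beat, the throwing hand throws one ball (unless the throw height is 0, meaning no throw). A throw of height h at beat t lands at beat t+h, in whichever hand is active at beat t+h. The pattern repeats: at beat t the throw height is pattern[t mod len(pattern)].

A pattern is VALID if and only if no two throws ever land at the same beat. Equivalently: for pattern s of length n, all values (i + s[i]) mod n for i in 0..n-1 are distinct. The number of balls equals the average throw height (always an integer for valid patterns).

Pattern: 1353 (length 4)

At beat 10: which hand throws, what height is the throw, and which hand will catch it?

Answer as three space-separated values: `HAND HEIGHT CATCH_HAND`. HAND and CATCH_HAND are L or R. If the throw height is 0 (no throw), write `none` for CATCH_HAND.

Answer: L 5 R

Derivation:
Beat 10: 10 mod 2 = 0, so hand = L
Throw height = pattern[10 mod 4] = pattern[2] = 5
Lands at beat 10+5=15, 15 mod 2 = 1, so catch hand = R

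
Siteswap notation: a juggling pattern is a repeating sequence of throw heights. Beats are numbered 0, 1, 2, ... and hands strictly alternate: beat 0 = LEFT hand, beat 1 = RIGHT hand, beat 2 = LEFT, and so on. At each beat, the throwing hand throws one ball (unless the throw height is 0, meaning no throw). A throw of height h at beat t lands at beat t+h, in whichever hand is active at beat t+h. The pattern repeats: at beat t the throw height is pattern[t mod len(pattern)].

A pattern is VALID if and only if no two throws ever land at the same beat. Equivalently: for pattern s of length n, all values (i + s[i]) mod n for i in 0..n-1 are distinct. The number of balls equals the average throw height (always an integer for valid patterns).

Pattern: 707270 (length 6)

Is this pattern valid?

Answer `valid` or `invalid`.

i=0: (i + s[i]) mod n = (0 + 7) mod 6 = 1
i=1: (i + s[i]) mod n = (1 + 0) mod 6 = 1
i=2: (i + s[i]) mod n = (2 + 7) mod 6 = 3
i=3: (i + s[i]) mod n = (3 + 2) mod 6 = 5
i=4: (i + s[i]) mod n = (4 + 7) mod 6 = 5
i=5: (i + s[i]) mod n = (5 + 0) mod 6 = 5
Residues: [1, 1, 3, 5, 5, 5], distinct: False

Answer: invalid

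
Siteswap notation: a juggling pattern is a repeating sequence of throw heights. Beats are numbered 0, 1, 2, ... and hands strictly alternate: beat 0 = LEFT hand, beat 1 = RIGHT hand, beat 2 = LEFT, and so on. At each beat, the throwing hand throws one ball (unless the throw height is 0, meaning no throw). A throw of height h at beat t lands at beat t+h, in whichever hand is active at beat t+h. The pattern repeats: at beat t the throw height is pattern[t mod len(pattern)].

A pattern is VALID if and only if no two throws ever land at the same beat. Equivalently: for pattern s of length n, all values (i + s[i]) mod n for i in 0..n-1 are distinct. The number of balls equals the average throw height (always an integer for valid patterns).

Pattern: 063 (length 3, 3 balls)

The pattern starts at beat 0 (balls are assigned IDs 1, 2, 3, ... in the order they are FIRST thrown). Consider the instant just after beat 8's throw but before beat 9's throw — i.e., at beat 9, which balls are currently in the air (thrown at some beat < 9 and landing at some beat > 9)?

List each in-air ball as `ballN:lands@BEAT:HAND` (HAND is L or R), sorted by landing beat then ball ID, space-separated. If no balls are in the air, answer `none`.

Answer: ball3:lands@10:L ball2:lands@11:R ball1:lands@13:R

Derivation:
Beat 1 (R): throw ball1 h=6 -> lands@7:R; in-air after throw: [b1@7:R]
Beat 2 (L): throw ball2 h=3 -> lands@5:R; in-air after throw: [b2@5:R b1@7:R]
Beat 4 (L): throw ball3 h=6 -> lands@10:L; in-air after throw: [b2@5:R b1@7:R b3@10:L]
Beat 5 (R): throw ball2 h=3 -> lands@8:L; in-air after throw: [b1@7:R b2@8:L b3@10:L]
Beat 7 (R): throw ball1 h=6 -> lands@13:R; in-air after throw: [b2@8:L b3@10:L b1@13:R]
Beat 8 (L): throw ball2 h=3 -> lands@11:R; in-air after throw: [b3@10:L b2@11:R b1@13:R]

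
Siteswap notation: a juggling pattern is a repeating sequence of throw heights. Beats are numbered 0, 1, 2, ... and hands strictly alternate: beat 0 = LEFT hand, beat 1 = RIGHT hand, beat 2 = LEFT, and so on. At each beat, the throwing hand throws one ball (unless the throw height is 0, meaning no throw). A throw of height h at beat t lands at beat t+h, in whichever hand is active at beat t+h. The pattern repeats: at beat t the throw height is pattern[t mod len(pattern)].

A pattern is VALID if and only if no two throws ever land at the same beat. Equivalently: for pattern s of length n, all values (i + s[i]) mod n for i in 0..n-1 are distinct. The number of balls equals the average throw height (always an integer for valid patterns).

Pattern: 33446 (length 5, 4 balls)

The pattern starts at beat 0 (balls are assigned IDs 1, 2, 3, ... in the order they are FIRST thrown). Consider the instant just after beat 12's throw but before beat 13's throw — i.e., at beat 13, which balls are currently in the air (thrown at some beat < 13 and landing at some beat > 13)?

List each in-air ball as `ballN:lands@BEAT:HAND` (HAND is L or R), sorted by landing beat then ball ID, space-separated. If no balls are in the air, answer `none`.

Answer: ball1:lands@14:L ball3:lands@15:R ball4:lands@16:L

Derivation:
Beat 0 (L): throw ball1 h=3 -> lands@3:R; in-air after throw: [b1@3:R]
Beat 1 (R): throw ball2 h=3 -> lands@4:L; in-air after throw: [b1@3:R b2@4:L]
Beat 2 (L): throw ball3 h=4 -> lands@6:L; in-air after throw: [b1@3:R b2@4:L b3@6:L]
Beat 3 (R): throw ball1 h=4 -> lands@7:R; in-air after throw: [b2@4:L b3@6:L b1@7:R]
Beat 4 (L): throw ball2 h=6 -> lands@10:L; in-air after throw: [b3@6:L b1@7:R b2@10:L]
Beat 5 (R): throw ball4 h=3 -> lands@8:L; in-air after throw: [b3@6:L b1@7:R b4@8:L b2@10:L]
Beat 6 (L): throw ball3 h=3 -> lands@9:R; in-air after throw: [b1@7:R b4@8:L b3@9:R b2@10:L]
Beat 7 (R): throw ball1 h=4 -> lands@11:R; in-air after throw: [b4@8:L b3@9:R b2@10:L b1@11:R]
Beat 8 (L): throw ball4 h=4 -> lands@12:L; in-air after throw: [b3@9:R b2@10:L b1@11:R b4@12:L]
Beat 9 (R): throw ball3 h=6 -> lands@15:R; in-air after throw: [b2@10:L b1@11:R b4@12:L b3@15:R]
Beat 10 (L): throw ball2 h=3 -> lands@13:R; in-air after throw: [b1@11:R b4@12:L b2@13:R b3@15:R]
Beat 11 (R): throw ball1 h=3 -> lands@14:L; in-air after throw: [b4@12:L b2@13:R b1@14:L b3@15:R]
Beat 12 (L): throw ball4 h=4 -> lands@16:L; in-air after throw: [b2@13:R b1@14:L b3@15:R b4@16:L]
Beat 13 (R): throw ball2 h=4 -> lands@17:R; in-air after throw: [b1@14:L b3@15:R b4@16:L b2@17:R]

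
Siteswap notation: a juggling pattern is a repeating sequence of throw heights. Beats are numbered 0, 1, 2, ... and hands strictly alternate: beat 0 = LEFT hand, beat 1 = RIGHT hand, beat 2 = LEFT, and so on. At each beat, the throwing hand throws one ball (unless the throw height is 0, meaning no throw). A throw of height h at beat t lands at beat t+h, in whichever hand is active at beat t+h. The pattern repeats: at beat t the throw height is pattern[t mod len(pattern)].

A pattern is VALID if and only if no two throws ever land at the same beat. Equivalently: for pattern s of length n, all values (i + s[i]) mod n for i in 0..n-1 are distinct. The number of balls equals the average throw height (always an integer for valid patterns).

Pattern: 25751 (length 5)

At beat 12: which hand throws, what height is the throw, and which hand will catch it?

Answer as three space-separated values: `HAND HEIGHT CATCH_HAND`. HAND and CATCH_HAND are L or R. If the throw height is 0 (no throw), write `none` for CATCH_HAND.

Beat 12: 12 mod 2 = 0, so hand = L
Throw height = pattern[12 mod 5] = pattern[2] = 7
Lands at beat 12+7=19, 19 mod 2 = 1, so catch hand = R

Answer: L 7 R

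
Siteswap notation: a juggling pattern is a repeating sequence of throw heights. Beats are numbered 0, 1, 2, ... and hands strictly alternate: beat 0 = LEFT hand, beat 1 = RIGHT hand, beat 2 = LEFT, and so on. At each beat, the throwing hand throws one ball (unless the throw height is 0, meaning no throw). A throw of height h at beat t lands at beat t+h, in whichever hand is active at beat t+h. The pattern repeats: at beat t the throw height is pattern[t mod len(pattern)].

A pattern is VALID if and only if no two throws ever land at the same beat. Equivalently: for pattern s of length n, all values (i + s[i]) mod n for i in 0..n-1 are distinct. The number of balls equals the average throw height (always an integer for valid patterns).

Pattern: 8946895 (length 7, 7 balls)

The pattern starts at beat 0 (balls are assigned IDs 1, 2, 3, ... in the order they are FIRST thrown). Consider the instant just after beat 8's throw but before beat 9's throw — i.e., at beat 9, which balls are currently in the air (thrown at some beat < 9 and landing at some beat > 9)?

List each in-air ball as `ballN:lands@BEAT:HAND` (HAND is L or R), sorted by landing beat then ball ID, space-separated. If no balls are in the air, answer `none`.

Beat 0 (L): throw ball1 h=8 -> lands@8:L; in-air after throw: [b1@8:L]
Beat 1 (R): throw ball2 h=9 -> lands@10:L; in-air after throw: [b1@8:L b2@10:L]
Beat 2 (L): throw ball3 h=4 -> lands@6:L; in-air after throw: [b3@6:L b1@8:L b2@10:L]
Beat 3 (R): throw ball4 h=6 -> lands@9:R; in-air after throw: [b3@6:L b1@8:L b4@9:R b2@10:L]
Beat 4 (L): throw ball5 h=8 -> lands@12:L; in-air after throw: [b3@6:L b1@8:L b4@9:R b2@10:L b5@12:L]
Beat 5 (R): throw ball6 h=9 -> lands@14:L; in-air after throw: [b3@6:L b1@8:L b4@9:R b2@10:L b5@12:L b6@14:L]
Beat 6 (L): throw ball3 h=5 -> lands@11:R; in-air after throw: [b1@8:L b4@9:R b2@10:L b3@11:R b5@12:L b6@14:L]
Beat 7 (R): throw ball7 h=8 -> lands@15:R; in-air after throw: [b1@8:L b4@9:R b2@10:L b3@11:R b5@12:L b6@14:L b7@15:R]
Beat 8 (L): throw ball1 h=9 -> lands@17:R; in-air after throw: [b4@9:R b2@10:L b3@11:R b5@12:L b6@14:L b7@15:R b1@17:R]
Beat 9 (R): throw ball4 h=4 -> lands@13:R; in-air after throw: [b2@10:L b3@11:R b5@12:L b4@13:R b6@14:L b7@15:R b1@17:R]

Answer: ball2:lands@10:L ball3:lands@11:R ball5:lands@12:L ball6:lands@14:L ball7:lands@15:R ball1:lands@17:R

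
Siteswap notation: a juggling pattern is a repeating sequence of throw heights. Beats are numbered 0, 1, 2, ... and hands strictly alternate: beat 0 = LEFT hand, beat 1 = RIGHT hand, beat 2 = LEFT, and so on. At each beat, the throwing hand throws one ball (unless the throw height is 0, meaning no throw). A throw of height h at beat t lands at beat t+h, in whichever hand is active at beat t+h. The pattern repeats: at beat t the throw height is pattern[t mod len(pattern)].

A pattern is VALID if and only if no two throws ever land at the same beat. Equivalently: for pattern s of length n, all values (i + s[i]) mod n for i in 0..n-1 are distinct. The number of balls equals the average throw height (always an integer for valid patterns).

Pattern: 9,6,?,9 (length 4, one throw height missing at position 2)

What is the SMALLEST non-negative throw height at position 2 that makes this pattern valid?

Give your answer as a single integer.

i=0: (0 + 9) mod 4 = 1
i=1: (1 + 6) mod 4 = 3
i=2: s[i]=? (unknown)
i=3: (3 + 9) mod 4 = 0
Known residues: [0, 1, 3]; need a permutation of 0..3, so missing residue r = 2
Need (2 + s) mod 4 = 2; smallest s = (2 - 2) mod 4 = 0

Answer: 0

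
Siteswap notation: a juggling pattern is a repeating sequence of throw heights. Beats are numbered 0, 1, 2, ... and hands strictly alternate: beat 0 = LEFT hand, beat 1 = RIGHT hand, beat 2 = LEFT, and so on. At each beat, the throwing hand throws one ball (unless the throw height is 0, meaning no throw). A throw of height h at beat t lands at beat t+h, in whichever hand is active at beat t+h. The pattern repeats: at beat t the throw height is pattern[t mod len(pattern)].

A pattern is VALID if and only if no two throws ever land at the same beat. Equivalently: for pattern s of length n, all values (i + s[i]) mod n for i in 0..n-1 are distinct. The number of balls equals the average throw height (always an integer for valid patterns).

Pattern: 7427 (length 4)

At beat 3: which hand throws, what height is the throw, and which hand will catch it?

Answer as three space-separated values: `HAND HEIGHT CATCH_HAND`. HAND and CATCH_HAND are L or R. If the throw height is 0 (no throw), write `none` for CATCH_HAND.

Answer: R 7 L

Derivation:
Beat 3: 3 mod 2 = 1, so hand = R
Throw height = pattern[3 mod 4] = pattern[3] = 7
Lands at beat 3+7=10, 10 mod 2 = 0, so catch hand = L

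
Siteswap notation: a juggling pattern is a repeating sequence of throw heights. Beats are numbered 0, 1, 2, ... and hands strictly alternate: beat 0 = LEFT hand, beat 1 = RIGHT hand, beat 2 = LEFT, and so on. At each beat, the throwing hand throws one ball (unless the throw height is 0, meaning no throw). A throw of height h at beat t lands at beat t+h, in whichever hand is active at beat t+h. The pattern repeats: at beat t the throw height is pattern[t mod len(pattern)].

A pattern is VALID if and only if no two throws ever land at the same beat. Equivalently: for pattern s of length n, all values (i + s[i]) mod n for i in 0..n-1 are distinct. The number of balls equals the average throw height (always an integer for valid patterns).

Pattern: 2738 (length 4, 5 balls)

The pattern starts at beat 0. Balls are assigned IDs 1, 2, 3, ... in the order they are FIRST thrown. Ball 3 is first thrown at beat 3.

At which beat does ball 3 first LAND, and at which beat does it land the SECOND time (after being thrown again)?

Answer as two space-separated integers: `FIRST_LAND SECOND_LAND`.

Beat 0 (L): throw ball1 h=2 -> lands@2:L; in-air after throw: [b1@2:L]
Beat 1 (R): throw ball2 h=7 -> lands@8:L; in-air after throw: [b1@2:L b2@8:L]
Beat 2 (L): throw ball1 h=3 -> lands@5:R; in-air after throw: [b1@5:R b2@8:L]
Beat 3 (R): throw ball3 h=8 -> lands@11:R; in-air after throw: [b1@5:R b2@8:L b3@11:R]
Beat 4 (L): throw ball4 h=2 -> lands@6:L; in-air after throw: [b1@5:R b4@6:L b2@8:L b3@11:R]
Beat 5 (R): throw ball1 h=7 -> lands@12:L; in-air after throw: [b4@6:L b2@8:L b3@11:R b1@12:L]
Beat 6 (L): throw ball4 h=3 -> lands@9:R; in-air after throw: [b2@8:L b4@9:R b3@11:R b1@12:L]
Beat 7 (R): throw ball5 h=8 -> lands@15:R; in-air after throw: [b2@8:L b4@9:R b3@11:R b1@12:L b5@15:R]
Beat 8 (L): throw ball2 h=2 -> lands@10:L; in-air after throw: [b4@9:R b2@10:L b3@11:R b1@12:L b5@15:R]
Beat 9 (R): throw ball4 h=7 -> lands@16:L; in-air after throw: [b2@10:L b3@11:R b1@12:L b5@15:R b4@16:L]
Beat 10 (L): throw ball2 h=3 -> lands@13:R; in-air after throw: [b3@11:R b1@12:L b2@13:R b5@15:R b4@16:L]
Beat 11 (R): throw ball3 h=8 -> lands@19:R; in-air after throw: [b1@12:L b2@13:R b5@15:R b4@16:L b3@19:R]
Beat 12 (L): throw ball1 h=2 -> lands@14:L; in-air after throw: [b2@13:R b1@14:L b5@15:R b4@16:L b3@19:R]
Beat 13 (R): throw ball2 h=7 -> lands@20:L; in-air after throw: [b1@14:L b5@15:R b4@16:L b3@19:R b2@20:L]
Beat 14 (L): throw ball1 h=3 -> lands@17:R; in-air after throw: [b5@15:R b4@16:L b1@17:R b3@19:R b2@20:L]
Beat 15 (R): throw ball5 h=8 -> lands@23:R; in-air after throw: [b4@16:L b1@17:R b3@19:R b2@20:L b5@23:R]
Beat 16 (L): throw ball4 h=2 -> lands@18:L; in-air after throw: [b1@17:R b4@18:L b3@19:R b2@20:L b5@23:R]
Beat 17 (R): throw ball1 h=7 -> lands@24:L; in-air after throw: [b4@18:L b3@19:R b2@20:L b5@23:R b1@24:L]
Beat 18 (L): throw ball4 h=3 -> lands@21:R; in-air after throw: [b3@19:R b2@20:L b4@21:R b5@23:R b1@24:L]
Beat 19 (R): throw ball3 h=8 -> lands@27:R; in-air after throw: [b2@20:L b4@21:R b5@23:R b1@24:L b3@27:R]
Ball 3: thrown@3 h=8 -> first land @11; rethrown@11 h=8 -> second land @19

Answer: 11 19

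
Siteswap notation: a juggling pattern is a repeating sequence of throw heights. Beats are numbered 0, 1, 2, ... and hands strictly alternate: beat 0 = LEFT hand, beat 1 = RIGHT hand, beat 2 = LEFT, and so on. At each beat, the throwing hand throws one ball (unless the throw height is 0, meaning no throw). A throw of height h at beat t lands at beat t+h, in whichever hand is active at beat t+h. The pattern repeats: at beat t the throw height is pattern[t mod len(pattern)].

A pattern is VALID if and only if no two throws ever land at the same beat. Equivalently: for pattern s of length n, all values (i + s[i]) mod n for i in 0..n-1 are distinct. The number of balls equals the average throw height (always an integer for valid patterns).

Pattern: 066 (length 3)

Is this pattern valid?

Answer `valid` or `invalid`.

i=0: (i + s[i]) mod n = (0 + 0) mod 3 = 0
i=1: (i + s[i]) mod n = (1 + 6) mod 3 = 1
i=2: (i + s[i]) mod n = (2 + 6) mod 3 = 2
Residues: [0, 1, 2], distinct: True

Answer: valid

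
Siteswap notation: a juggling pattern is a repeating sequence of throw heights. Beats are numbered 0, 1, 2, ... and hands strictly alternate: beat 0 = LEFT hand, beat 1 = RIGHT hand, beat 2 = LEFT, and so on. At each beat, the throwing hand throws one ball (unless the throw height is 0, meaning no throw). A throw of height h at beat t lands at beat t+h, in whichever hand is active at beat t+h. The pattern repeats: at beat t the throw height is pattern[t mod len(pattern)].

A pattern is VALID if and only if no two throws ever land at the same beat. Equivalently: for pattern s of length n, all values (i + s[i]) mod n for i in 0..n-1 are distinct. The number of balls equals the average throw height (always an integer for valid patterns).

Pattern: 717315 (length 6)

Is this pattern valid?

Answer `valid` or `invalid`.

i=0: (i + s[i]) mod n = (0 + 7) mod 6 = 1
i=1: (i + s[i]) mod n = (1 + 1) mod 6 = 2
i=2: (i + s[i]) mod n = (2 + 7) mod 6 = 3
i=3: (i + s[i]) mod n = (3 + 3) mod 6 = 0
i=4: (i + s[i]) mod n = (4 + 1) mod 6 = 5
i=5: (i + s[i]) mod n = (5 + 5) mod 6 = 4
Residues: [1, 2, 3, 0, 5, 4], distinct: True

Answer: valid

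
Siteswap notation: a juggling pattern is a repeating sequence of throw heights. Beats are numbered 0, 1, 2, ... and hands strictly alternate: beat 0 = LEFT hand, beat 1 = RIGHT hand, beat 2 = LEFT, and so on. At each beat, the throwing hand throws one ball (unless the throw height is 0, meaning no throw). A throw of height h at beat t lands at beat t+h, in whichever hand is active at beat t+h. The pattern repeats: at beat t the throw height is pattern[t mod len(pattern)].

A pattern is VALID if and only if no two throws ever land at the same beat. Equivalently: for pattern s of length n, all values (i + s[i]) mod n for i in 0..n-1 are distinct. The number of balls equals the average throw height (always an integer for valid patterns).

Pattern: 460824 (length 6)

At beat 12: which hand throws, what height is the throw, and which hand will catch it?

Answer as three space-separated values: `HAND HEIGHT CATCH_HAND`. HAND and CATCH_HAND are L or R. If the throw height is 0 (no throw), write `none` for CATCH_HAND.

Beat 12: 12 mod 2 = 0, so hand = L
Throw height = pattern[12 mod 6] = pattern[0] = 4
Lands at beat 12+4=16, 16 mod 2 = 0, so catch hand = L

Answer: L 4 L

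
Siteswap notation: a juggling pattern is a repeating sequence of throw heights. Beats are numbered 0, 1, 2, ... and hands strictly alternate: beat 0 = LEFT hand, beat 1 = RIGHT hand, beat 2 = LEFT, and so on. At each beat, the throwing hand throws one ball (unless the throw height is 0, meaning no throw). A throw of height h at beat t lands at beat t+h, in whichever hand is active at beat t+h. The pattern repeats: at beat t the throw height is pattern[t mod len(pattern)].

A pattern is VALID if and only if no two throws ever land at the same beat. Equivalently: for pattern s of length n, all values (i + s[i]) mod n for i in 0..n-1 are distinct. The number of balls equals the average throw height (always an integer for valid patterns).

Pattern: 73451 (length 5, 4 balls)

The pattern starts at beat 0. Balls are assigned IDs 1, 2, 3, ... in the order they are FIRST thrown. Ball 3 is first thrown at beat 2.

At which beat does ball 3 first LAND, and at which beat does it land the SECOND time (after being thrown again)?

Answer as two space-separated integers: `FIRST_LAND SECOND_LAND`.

Beat 0 (L): throw ball1 h=7 -> lands@7:R; in-air after throw: [b1@7:R]
Beat 1 (R): throw ball2 h=3 -> lands@4:L; in-air after throw: [b2@4:L b1@7:R]
Beat 2 (L): throw ball3 h=4 -> lands@6:L; in-air after throw: [b2@4:L b3@6:L b1@7:R]
Beat 3 (R): throw ball4 h=5 -> lands@8:L; in-air after throw: [b2@4:L b3@6:L b1@7:R b4@8:L]
Beat 4 (L): throw ball2 h=1 -> lands@5:R; in-air after throw: [b2@5:R b3@6:L b1@7:R b4@8:L]
Beat 5 (R): throw ball2 h=7 -> lands@12:L; in-air after throw: [b3@6:L b1@7:R b4@8:L b2@12:L]
Beat 6 (L): throw ball3 h=3 -> lands@9:R; in-air after throw: [b1@7:R b4@8:L b3@9:R b2@12:L]
Beat 7 (R): throw ball1 h=4 -> lands@11:R; in-air after throw: [b4@8:L b3@9:R b1@11:R b2@12:L]
Beat 8 (L): throw ball4 h=5 -> lands@13:R; in-air after throw: [b3@9:R b1@11:R b2@12:L b4@13:R]
Beat 9 (R): throw ball3 h=1 -> lands@10:L; in-air after throw: [b3@10:L b1@11:R b2@12:L b4@13:R]
Ball 3: thrown@2 h=4 -> first land @6; rethrown@6 h=3 -> second land @9

Answer: 6 9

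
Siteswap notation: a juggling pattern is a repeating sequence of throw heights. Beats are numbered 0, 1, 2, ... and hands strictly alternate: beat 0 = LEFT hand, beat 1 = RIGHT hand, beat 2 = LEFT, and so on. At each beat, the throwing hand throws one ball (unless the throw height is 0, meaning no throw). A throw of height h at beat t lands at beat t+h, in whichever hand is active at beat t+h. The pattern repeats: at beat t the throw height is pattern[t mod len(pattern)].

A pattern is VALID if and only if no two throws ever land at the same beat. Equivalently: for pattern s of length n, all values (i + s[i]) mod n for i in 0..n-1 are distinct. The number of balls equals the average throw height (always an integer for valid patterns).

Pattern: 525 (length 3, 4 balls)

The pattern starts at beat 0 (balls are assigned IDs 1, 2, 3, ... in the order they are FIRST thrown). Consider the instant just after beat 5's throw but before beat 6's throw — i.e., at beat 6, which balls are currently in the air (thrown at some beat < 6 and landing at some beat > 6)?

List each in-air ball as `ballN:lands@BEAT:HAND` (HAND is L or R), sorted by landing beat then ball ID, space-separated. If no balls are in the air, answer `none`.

Beat 0 (L): throw ball1 h=5 -> lands@5:R; in-air after throw: [b1@5:R]
Beat 1 (R): throw ball2 h=2 -> lands@3:R; in-air after throw: [b2@3:R b1@5:R]
Beat 2 (L): throw ball3 h=5 -> lands@7:R; in-air after throw: [b2@3:R b1@5:R b3@7:R]
Beat 3 (R): throw ball2 h=5 -> lands@8:L; in-air after throw: [b1@5:R b3@7:R b2@8:L]
Beat 4 (L): throw ball4 h=2 -> lands@6:L; in-air after throw: [b1@5:R b4@6:L b3@7:R b2@8:L]
Beat 5 (R): throw ball1 h=5 -> lands@10:L; in-air after throw: [b4@6:L b3@7:R b2@8:L b1@10:L]
Beat 6 (L): throw ball4 h=5 -> lands@11:R; in-air after throw: [b3@7:R b2@8:L b1@10:L b4@11:R]

Answer: ball3:lands@7:R ball2:lands@8:L ball1:lands@10:L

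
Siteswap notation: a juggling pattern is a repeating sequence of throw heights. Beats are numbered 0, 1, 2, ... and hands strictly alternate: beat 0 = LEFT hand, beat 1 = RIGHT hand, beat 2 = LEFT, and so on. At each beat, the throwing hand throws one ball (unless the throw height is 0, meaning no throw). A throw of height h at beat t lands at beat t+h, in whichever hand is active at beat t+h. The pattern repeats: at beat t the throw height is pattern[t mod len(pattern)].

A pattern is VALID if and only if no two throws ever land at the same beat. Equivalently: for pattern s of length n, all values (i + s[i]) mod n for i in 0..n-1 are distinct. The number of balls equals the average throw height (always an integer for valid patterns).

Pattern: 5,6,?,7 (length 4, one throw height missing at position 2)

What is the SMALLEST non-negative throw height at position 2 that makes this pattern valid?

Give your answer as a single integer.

Answer: 2

Derivation:
i=0: (0 + 5) mod 4 = 1
i=1: (1 + 6) mod 4 = 3
i=2: s[i]=? (unknown)
i=3: (3 + 7) mod 4 = 2
Known residues: [1, 2, 3]; need a permutation of 0..3, so missing residue r = 0
Need (2 + s) mod 4 = 0; smallest s = (0 - 2) mod 4 = 2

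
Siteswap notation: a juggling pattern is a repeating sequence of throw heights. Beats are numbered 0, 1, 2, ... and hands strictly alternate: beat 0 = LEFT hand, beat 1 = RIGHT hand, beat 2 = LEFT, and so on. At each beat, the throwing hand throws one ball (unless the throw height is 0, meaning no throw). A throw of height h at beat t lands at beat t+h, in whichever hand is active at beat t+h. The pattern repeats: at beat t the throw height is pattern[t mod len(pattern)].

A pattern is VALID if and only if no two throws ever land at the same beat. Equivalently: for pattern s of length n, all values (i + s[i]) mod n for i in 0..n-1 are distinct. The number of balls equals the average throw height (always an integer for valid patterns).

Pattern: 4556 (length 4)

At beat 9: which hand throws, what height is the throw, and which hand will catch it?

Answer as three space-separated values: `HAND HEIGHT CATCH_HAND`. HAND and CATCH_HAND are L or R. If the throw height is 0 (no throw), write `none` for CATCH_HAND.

Beat 9: 9 mod 2 = 1, so hand = R
Throw height = pattern[9 mod 4] = pattern[1] = 5
Lands at beat 9+5=14, 14 mod 2 = 0, so catch hand = L

Answer: R 5 L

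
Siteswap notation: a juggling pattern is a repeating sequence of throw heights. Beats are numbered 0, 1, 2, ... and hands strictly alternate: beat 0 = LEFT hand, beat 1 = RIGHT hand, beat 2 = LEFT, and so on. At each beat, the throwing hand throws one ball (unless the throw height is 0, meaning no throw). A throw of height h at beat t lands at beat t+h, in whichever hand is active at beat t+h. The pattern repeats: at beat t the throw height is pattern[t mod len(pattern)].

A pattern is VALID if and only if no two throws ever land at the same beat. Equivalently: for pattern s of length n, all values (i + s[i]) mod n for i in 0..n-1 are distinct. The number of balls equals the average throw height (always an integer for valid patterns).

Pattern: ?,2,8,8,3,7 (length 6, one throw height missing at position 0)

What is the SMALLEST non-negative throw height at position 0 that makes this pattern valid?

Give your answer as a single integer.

Answer: 2

Derivation:
i=0: s[i]=? (unknown)
i=1: (1 + 2) mod 6 = 3
i=2: (2 + 8) mod 6 = 4
i=3: (3 + 8) mod 6 = 5
i=4: (4 + 3) mod 6 = 1
i=5: (5 + 7) mod 6 = 0
Known residues: [0, 1, 3, 4, 5]; need a permutation of 0..5, so missing residue r = 2
Need (0 + s) mod 6 = 2; smallest s = (2 - 0) mod 6 = 2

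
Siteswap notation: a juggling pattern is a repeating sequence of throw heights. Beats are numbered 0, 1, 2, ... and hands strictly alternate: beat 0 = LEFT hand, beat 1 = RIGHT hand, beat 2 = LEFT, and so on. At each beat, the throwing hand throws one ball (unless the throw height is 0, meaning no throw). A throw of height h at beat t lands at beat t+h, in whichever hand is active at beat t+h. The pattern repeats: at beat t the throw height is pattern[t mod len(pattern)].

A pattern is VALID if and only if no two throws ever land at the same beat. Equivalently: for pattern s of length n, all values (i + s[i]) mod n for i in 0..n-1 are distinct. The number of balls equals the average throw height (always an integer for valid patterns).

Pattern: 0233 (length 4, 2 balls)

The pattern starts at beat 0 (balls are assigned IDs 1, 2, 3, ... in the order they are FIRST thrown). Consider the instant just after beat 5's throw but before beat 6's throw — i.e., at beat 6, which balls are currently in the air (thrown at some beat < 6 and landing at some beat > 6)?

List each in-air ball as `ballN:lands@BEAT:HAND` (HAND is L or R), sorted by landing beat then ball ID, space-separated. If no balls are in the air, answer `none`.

Answer: ball2:lands@7:R

Derivation:
Beat 1 (R): throw ball1 h=2 -> lands@3:R; in-air after throw: [b1@3:R]
Beat 2 (L): throw ball2 h=3 -> lands@5:R; in-air after throw: [b1@3:R b2@5:R]
Beat 3 (R): throw ball1 h=3 -> lands@6:L; in-air after throw: [b2@5:R b1@6:L]
Beat 5 (R): throw ball2 h=2 -> lands@7:R; in-air after throw: [b1@6:L b2@7:R]
Beat 6 (L): throw ball1 h=3 -> lands@9:R; in-air after throw: [b2@7:R b1@9:R]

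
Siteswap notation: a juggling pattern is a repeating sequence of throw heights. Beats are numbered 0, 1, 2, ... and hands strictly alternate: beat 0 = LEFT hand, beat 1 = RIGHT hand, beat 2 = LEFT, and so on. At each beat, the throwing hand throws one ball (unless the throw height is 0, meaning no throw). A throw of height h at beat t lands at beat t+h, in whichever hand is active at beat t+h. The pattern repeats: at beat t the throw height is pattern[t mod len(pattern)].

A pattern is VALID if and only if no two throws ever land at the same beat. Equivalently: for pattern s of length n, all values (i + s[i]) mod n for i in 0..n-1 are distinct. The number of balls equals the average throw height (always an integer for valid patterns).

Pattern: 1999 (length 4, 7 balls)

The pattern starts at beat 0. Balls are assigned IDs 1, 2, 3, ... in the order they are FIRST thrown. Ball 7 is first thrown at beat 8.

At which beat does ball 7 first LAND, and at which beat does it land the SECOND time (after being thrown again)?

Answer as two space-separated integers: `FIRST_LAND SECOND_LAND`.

Beat 0 (L): throw ball1 h=1 -> lands@1:R; in-air after throw: [b1@1:R]
Beat 1 (R): throw ball1 h=9 -> lands@10:L; in-air after throw: [b1@10:L]
Beat 2 (L): throw ball2 h=9 -> lands@11:R; in-air after throw: [b1@10:L b2@11:R]
Beat 3 (R): throw ball3 h=9 -> lands@12:L; in-air after throw: [b1@10:L b2@11:R b3@12:L]
Beat 4 (L): throw ball4 h=1 -> lands@5:R; in-air after throw: [b4@5:R b1@10:L b2@11:R b3@12:L]
Beat 5 (R): throw ball4 h=9 -> lands@14:L; in-air after throw: [b1@10:L b2@11:R b3@12:L b4@14:L]
Beat 6 (L): throw ball5 h=9 -> lands@15:R; in-air after throw: [b1@10:L b2@11:R b3@12:L b4@14:L b5@15:R]
Beat 7 (R): throw ball6 h=9 -> lands@16:L; in-air after throw: [b1@10:L b2@11:R b3@12:L b4@14:L b5@15:R b6@16:L]
Beat 8 (L): throw ball7 h=1 -> lands@9:R; in-air after throw: [b7@9:R b1@10:L b2@11:R b3@12:L b4@14:L b5@15:R b6@16:L]
Beat 9 (R): throw ball7 h=9 -> lands@18:L; in-air after throw: [b1@10:L b2@11:R b3@12:L b4@14:L b5@15:R b6@16:L b7@18:L]
Beat 10 (L): throw ball1 h=9 -> lands@19:R; in-air after throw: [b2@11:R b3@12:L b4@14:L b5@15:R b6@16:L b7@18:L b1@19:R]
Beat 11 (R): throw ball2 h=9 -> lands@20:L; in-air after throw: [b3@12:L b4@14:L b5@15:R b6@16:L b7@18:L b1@19:R b2@20:L]
Beat 12 (L): throw ball3 h=1 -> lands@13:R; in-air after throw: [b3@13:R b4@14:L b5@15:R b6@16:L b7@18:L b1@19:R b2@20:L]
Beat 13 (R): throw ball3 h=9 -> lands@22:L; in-air after throw: [b4@14:L b5@15:R b6@16:L b7@18:L b1@19:R b2@20:L b3@22:L]
Ball 7: thrown@8 h=1 -> first land @9; rethrown@9 h=9 -> second land @18

Answer: 9 18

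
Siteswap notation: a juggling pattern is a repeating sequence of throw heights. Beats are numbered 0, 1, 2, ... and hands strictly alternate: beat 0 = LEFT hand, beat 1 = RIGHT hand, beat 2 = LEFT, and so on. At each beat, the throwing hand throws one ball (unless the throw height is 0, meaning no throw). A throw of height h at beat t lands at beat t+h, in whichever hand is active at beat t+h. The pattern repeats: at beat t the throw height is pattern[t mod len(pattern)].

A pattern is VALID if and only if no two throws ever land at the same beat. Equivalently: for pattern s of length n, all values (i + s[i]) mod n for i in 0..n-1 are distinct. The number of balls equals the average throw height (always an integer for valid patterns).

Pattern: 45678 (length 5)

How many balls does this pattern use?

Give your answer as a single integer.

Answer: 6

Derivation:
Pattern = [4, 5, 6, 7, 8], length n = 5
  position 0: throw height = 4, running sum = 4
  position 1: throw height = 5, running sum = 9
  position 2: throw height = 6, running sum = 15
  position 3: throw height = 7, running sum = 22
  position 4: throw height = 8, running sum = 30
Total sum = 30; balls = sum / n = 30 / 5 = 6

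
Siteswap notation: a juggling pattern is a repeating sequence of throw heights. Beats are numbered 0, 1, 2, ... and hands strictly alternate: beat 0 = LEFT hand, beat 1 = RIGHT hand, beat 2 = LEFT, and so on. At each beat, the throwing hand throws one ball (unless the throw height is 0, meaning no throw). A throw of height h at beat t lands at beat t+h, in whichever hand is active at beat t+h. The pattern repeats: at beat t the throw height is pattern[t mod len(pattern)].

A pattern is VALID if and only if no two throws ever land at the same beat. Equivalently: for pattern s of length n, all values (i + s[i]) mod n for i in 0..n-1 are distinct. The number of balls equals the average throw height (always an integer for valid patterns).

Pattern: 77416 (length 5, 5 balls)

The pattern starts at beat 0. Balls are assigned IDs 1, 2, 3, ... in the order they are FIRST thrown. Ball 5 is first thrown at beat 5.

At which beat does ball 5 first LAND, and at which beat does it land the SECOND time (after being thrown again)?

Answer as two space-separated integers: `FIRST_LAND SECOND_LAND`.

Answer: 12 16

Derivation:
Beat 0 (L): throw ball1 h=7 -> lands@7:R; in-air after throw: [b1@7:R]
Beat 1 (R): throw ball2 h=7 -> lands@8:L; in-air after throw: [b1@7:R b2@8:L]
Beat 2 (L): throw ball3 h=4 -> lands@6:L; in-air after throw: [b3@6:L b1@7:R b2@8:L]
Beat 3 (R): throw ball4 h=1 -> lands@4:L; in-air after throw: [b4@4:L b3@6:L b1@7:R b2@8:L]
Beat 4 (L): throw ball4 h=6 -> lands@10:L; in-air after throw: [b3@6:L b1@7:R b2@8:L b4@10:L]
Beat 5 (R): throw ball5 h=7 -> lands@12:L; in-air after throw: [b3@6:L b1@7:R b2@8:L b4@10:L b5@12:L]
Beat 6 (L): throw ball3 h=7 -> lands@13:R; in-air after throw: [b1@7:R b2@8:L b4@10:L b5@12:L b3@13:R]
Beat 7 (R): throw ball1 h=4 -> lands@11:R; in-air after throw: [b2@8:L b4@10:L b1@11:R b5@12:L b3@13:R]
Beat 8 (L): throw ball2 h=1 -> lands@9:R; in-air after throw: [b2@9:R b4@10:L b1@11:R b5@12:L b3@13:R]
Beat 9 (R): throw ball2 h=6 -> lands@15:R; in-air after throw: [b4@10:L b1@11:R b5@12:L b3@13:R b2@15:R]
Beat 10 (L): throw ball4 h=7 -> lands@17:R; in-air after throw: [b1@11:R b5@12:L b3@13:R b2@15:R b4@17:R]
Beat 11 (R): throw ball1 h=7 -> lands@18:L; in-air after throw: [b5@12:L b3@13:R b2@15:R b4@17:R b1@18:L]
Beat 12 (L): throw ball5 h=4 -> lands@16:L; in-air after throw: [b3@13:R b2@15:R b5@16:L b4@17:R b1@18:L]
Ball 5: thrown@5 h=7 -> first land @12; rethrown@12 h=4 -> second land @16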